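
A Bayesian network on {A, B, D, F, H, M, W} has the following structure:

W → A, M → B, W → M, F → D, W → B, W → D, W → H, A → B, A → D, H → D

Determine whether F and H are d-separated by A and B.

5 paths connect F and H; each must be blocked for d-separation to hold:
Path 1: F → D ← A → B ← M ← W → H
  D is a collider here and neither D nor any of its descendants is conditioned on, so the collider stays closed — the path is blocked at D.
Path 2: F → D ← A → B ← W → H
  D is a collider here and neither D nor any of its descendants is conditioned on, so the collider stays closed — the path is blocked at D.
Path 3: F → D ← A ← W → H
  D is a collider here and neither D nor any of its descendants is conditioned on, so the collider stays closed — the path is blocked at D.
Path 4: F → D ← H
  D is a collider here and neither D nor any of its descendants is conditioned on, so the collider stays closed — the path is blocked at D.
Path 5: F → D ← W → H
  D is a collider here and neither D nor any of its descendants is conditioned on, so the collider stays closed — the path is blocked at D.
Every path is blocked, so F and H are d-separated given {A, B}.

Yes — F and H are d-separated given {A, B}.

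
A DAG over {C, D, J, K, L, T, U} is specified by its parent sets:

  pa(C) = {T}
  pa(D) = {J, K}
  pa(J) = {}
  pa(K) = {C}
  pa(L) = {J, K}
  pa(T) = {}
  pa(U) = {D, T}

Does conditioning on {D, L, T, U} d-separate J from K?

No

Enumerating the 3 paths from J to K and testing each for blocking by {D, L, T, U}:
Path 1: J → D → U ← T → C → K
  D is a chain here and D is conditioned on, so the path is blocked at D.
Path 2: J → D ← K
  D is a collider and D is conditioned on, which opens it — no node blocks this path, so it is active.
Path 3: J → L ← K
  L is a collider and L is conditioned on, which opens it — no node blocks this path, so it is active.
Because an active path exists, J and K are not d-separated.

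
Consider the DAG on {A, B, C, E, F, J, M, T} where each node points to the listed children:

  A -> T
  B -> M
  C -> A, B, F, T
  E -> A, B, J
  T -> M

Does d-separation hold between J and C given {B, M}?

No

There are 6 undirected paths between J and C; checking each against the conditioning set {B, M}:
  1. J ← E → A → T → M ← B ← C — E:fork[open]; A:chain[open]; T:chain[open]; M:collider[open]; B:chain[blocks] ⇒ blocked
  2. J ← E → A → T ← C — E:fork[open]; A:chain[open]; T:collider[open] ⇒ active
  3. J ← E → A ← C — E:fork[open]; A:collider[open] ⇒ active
  4. J ← E → B → M ← T ← C — E:fork[open]; B:chain[blocks]; M:collider[open]; T:chain[open] ⇒ blocked
  5. J ← E → B → M ← T ← A ← C — E:fork[open]; B:chain[blocks]; M:collider[open]; T:chain[open]; A:chain[open] ⇒ blocked
  6. J ← E → B ← C — E:fork[open]; B:collider[open] ⇒ active
At least one path is unblocked, so d-separation fails.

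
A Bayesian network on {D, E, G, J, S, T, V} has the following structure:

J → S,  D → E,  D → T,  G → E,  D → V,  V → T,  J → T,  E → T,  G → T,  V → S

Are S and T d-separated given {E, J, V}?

There are 5 undirected paths between S and T; checking each against the conditioning set {E, J, V}:
Path 1: S ← J → T
  J is a fork here and J is conditioned on, so the path is blocked at J.
Path 2: S ← V ← D → T
  V is a chain here and V is conditioned on, so the path is blocked at V.
Path 3: S ← V ← D → E ← G → T
  V is a chain here and V is conditioned on, so the path is blocked at V.
Path 4: S ← V ← D → E → T
  V is a chain here and V is conditioned on, so the path is blocked at V.
Path 5: S ← V → T
  V is a fork here and V is conditioned on, so the path is blocked at V.
All paths are blocked; S ⊥ T | {E, J, V} holds.

Yes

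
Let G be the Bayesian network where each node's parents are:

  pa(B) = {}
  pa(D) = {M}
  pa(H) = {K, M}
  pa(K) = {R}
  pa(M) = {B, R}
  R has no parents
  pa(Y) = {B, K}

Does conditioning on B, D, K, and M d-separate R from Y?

Yes — R and Y are d-separated given {B, D, K, M}.

Enumerating the 4 paths from R to Y and testing each for blocking by {B, D, K, M}:
  1. R → M → H ← K → Y — M:chain[blocks]; H:collider[blocks]; K:fork[blocks] ⇒ blocked
  2. R → M ← B → Y — M:collider[open]; B:fork[blocks] ⇒ blocked
  3. R → K → Y — K:chain[blocks] ⇒ blocked
  4. R → K → H ← M ← B → Y — K:chain[blocks]; H:collider[blocks]; M:chain[blocks]; B:fork[blocks] ⇒ blocked
Every path is blocked, so R and Y are d-separated given {B, D, K, M}.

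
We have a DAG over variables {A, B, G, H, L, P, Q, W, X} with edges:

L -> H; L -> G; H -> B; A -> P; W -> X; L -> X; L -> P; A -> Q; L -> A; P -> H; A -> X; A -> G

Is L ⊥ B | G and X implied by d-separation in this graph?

There are 5 undirected paths between L and B; checking each against the conditioning set {G, X}:
Path 1: L → P → H → B
  P is a chain and P is not conditioned on; H is a chain and H is not conditioned on — no node blocks this path, so it is active.
Path 2: L → H → B
  H is a chain and H is not conditioned on — no node blocks this path, so it is active.
Path 3: L → X ← A → P → H → B
  X is a collider and X is conditioned on, which opens it; A is a fork and A is not conditioned on; P is a chain and P is not conditioned on; H is a chain and H is not conditioned on — no node blocks this path, so it is active.
Path 4: L → G ← A → P → H → B
  G is a collider and G is conditioned on, which opens it; A is a fork and A is not conditioned on; P is a chain and P is not conditioned on; H is a chain and H is not conditioned on — no node blocks this path, so it is active.
Path 5: L → A → P → H → B
  A is a chain and A is not conditioned on; P is a chain and P is not conditioned on; H is a chain and H is not conditioned on — no node blocks this path, so it is active.
At least one path is unblocked, so d-separation fails.

No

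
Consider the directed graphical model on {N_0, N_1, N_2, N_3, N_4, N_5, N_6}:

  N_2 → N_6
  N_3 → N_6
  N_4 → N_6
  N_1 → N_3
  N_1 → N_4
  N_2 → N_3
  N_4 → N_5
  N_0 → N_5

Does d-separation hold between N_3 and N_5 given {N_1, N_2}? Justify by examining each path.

We examine all 3 paths between N_3 and N_5:
Path 1: N_3 ← N_2 → N_6 ← N_4 → N_5
  N_2 is a fork here and N_2 is conditioned on, so the path is blocked at N_2.
Path 2: N_3 ← N_1 → N_4 → N_5
  N_1 is a fork here and N_1 is conditioned on, so the path is blocked at N_1.
Path 3: N_3 → N_6 ← N_4 → N_5
  N_6 is a collider here and neither N_6 nor any of its descendants is conditioned on, so the collider stays closed — the path is blocked at N_6.
Since every path is blocked, d-separation holds.

Yes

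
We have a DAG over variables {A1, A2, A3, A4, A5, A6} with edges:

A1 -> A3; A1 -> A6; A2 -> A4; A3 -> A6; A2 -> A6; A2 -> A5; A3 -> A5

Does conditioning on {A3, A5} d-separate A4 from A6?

No

Enumerating the 3 paths from A4 to A6 and testing each for blocking by {A3, A5}:
Path 1: A4 ← A2 → A5 ← A3 ← A1 → A6
  A3 is a chain here and A3 is conditioned on, so the path is blocked at A3.
Path 2: A4 ← A2 → A5 ← A3 → A6
  A3 is a fork here and A3 is conditioned on, so the path is blocked at A3.
Path 3: A4 ← A2 → A6
  A2 is a fork and A2 is not conditioned on — no node blocks this path, so it is active.
Because an active path exists, A4 and A6 are not d-separated.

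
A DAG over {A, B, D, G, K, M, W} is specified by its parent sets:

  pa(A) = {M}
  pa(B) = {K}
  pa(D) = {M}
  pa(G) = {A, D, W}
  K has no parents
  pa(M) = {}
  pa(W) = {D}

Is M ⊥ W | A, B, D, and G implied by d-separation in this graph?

Enumerating the 4 paths from M to W and testing each for blocking by {A, B, D, G}:
Path 1: M → A → G ← D → W
  A is a chain here and A is conditioned on, so the path is blocked at A.
Path 2: M → A → G ← W
  A is a chain here and A is conditioned on, so the path is blocked at A.
Path 3: M → D → W
  D is a chain here and D is conditioned on, so the path is blocked at D.
Path 4: M → D → G ← W
  D is a chain here and D is conditioned on, so the path is blocked at D.
Every path is blocked, so M and W are d-separated given {A, B, D, G}.

Yes — M and W are d-separated given {A, B, D, G}.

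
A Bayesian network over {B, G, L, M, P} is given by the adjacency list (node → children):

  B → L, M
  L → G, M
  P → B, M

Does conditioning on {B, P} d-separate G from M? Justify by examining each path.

3 paths connect G and M; each must be blocked for d-separation to hold:
Path 1: G ← L → M
  L is a fork and L is not conditioned on — no node blocks this path, so it is active.
Path 2: G ← L ← B ← P → M
  B is a chain here and B is conditioned on, so the path is blocked at B.
Path 3: G ← L ← B → M
  B is a fork here and B is conditioned on, so the path is blocked at B.
At least one path is unblocked, so d-separation fails.

No — G and M are not d-separated given {B, P}.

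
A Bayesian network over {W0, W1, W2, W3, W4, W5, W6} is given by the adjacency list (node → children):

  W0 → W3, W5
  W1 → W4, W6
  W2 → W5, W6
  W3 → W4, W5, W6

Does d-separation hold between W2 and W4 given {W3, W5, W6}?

We examine all 6 paths between W2 and W4:
Path 1: W2 → W6 ← W1 → W4
  W6 is a collider and W6 is conditioned on, which opens it; W1 is a fork and W1 is not conditioned on — no node blocks this path, so it is active.
Path 2: W2 → W6 ← W3 → W4
  W3 is a fork here and W3 is conditioned on, so the path is blocked at W3.
Path 3: W2 → W5 ← W0 → W3 → W6 ← W1 → W4
  W3 is a chain here and W3 is conditioned on, so the path is blocked at W3.
Path 4: W2 → W5 ← W0 → W3 → W4
  W3 is a chain here and W3 is conditioned on, so the path is blocked at W3.
Path 5: W2 → W5 ← W3 → W6 ← W1 → W4
  W3 is a fork here and W3 is conditioned on, so the path is blocked at W3.
Path 6: W2 → W5 ← W3 → W4
  W3 is a fork here and W3 is conditioned on, so the path is blocked at W3.
Because an active path exists, W2 and W4 are not d-separated.

No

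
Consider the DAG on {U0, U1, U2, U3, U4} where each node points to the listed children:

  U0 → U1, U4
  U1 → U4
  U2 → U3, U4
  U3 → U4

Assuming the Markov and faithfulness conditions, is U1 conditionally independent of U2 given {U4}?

No — U1 and U2 are not d-separated given {U4}.

There are 4 undirected paths between U1 and U2; checking each against the conditioning set {U4}:
Path 1: U1 → U4 ← U2
  U4 is a collider and U4 is conditioned on, which opens it — no node blocks this path, so it is active.
Path 2: U1 → U4 ← U3 ← U2
  U4 is a collider and U4 is conditioned on, which opens it; U3 is a chain and U3 is not conditioned on — no node blocks this path, so it is active.
Path 3: U1 ← U0 → U4 ← U2
  U0 is a fork and U0 is not conditioned on; U4 is a collider and U4 is conditioned on, which opens it — no node blocks this path, so it is active.
Path 4: U1 ← U0 → U4 ← U3 ← U2
  U0 is a fork and U0 is not conditioned on; U4 is a collider and U4 is conditioned on, which opens it; U3 is a chain and U3 is not conditioned on — no node blocks this path, so it is active.
Because an active path exists, U1 and U2 are not d-separated.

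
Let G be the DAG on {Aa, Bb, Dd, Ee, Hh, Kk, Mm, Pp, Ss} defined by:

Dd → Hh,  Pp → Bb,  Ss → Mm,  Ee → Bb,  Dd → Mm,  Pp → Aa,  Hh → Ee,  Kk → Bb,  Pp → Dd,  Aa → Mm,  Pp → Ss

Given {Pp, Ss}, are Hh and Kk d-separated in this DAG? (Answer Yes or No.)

Yes — Hh and Kk are d-separated given {Pp, Ss}.

There are 4 undirected paths between Hh and Kk; checking each against the conditioning set {Pp, Ss}:
Path 1: Hh → Ee → Bb ← Kk
  Bb is a collider here and neither Bb nor any of its descendants is conditioned on, so the collider stays closed — the path is blocked at Bb.
Path 2: Hh ← Dd ← Pp → Bb ← Kk
  Pp is a fork here and Pp is conditioned on, so the path is blocked at Pp.
Path 3: Hh ← Dd → Mm ← Aa ← Pp → Bb ← Kk
  Mm is a collider here and neither Mm nor any of its descendants is conditioned on, so the collider stays closed — the path is blocked at Mm.
Path 4: Hh ← Dd → Mm ← Ss ← Pp → Bb ← Kk
  Mm is a collider here and neither Mm nor any of its descendants is conditioned on, so the collider stays closed — the path is blocked at Mm.
All paths are blocked; Hh ⊥ Kk | {Pp, Ss} holds.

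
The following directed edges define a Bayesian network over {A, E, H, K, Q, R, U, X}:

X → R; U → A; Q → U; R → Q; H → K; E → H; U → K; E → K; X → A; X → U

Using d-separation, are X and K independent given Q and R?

No — X and K are not d-separated given {Q, R}.

Enumerating the 3 paths from X to K and testing each for blocking by {Q, R}:
Path 1: X → A ← U → K
  A is a collider here and neither A nor any of its descendants is conditioned on, so the collider stays closed — the path is blocked at A.
Path 2: X → R → Q → U → K
  R is a chain here and R is conditioned on, so the path is blocked at R.
Path 3: X → U → K
  U is a chain and U is not conditioned on — no node blocks this path, so it is active.
Because an active path exists, X and K are not d-separated.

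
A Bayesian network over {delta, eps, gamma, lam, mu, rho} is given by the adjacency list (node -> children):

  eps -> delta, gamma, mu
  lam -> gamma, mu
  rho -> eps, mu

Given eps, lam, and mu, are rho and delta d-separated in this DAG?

We examine all 3 paths between rho and delta:
Path 1: rho → eps → delta
  eps is a chain here and eps is conditioned on, so the path is blocked at eps.
Path 2: rho → mu ← eps → delta
  eps is a fork here and eps is conditioned on, so the path is blocked at eps.
Path 3: rho → mu ← lam → gamma ← eps → delta
  lam is a fork here and lam is conditioned on, so the path is blocked at lam.
All paths are blocked; rho ⊥ delta | {eps, lam, mu} holds.

Yes — rho and delta are d-separated given {eps, lam, mu}.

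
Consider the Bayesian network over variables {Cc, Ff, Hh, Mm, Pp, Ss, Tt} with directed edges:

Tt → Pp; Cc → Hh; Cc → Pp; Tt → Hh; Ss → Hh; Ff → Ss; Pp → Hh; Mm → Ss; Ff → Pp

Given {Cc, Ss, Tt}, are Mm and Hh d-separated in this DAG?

4 paths connect Mm and Hh; each must be blocked for d-separation to hold:
Path 1: Mm → Ss ← Ff → Pp ← Tt → Hh
  Pp is a collider here and neither Pp nor any of its descendants is conditioned on, so the collider stays closed — the path is blocked at Pp.
Path 2: Mm → Ss ← Ff → Pp ← Cc → Hh
  Pp is a collider here and neither Pp nor any of its descendants is conditioned on, so the collider stays closed — the path is blocked at Pp.
Path 3: Mm → Ss ← Ff → Pp → Hh
  Ss is a collider and Ss is conditioned on, which opens it; Ff is a fork and Ff is not conditioned on; Pp is a chain and Pp is not conditioned on — no node blocks this path, so it is active.
Path 4: Mm → Ss → Hh
  Ss is a chain here and Ss is conditioned on, so the path is blocked at Ss.
Because an active path exists, Mm and Hh are not d-separated.

No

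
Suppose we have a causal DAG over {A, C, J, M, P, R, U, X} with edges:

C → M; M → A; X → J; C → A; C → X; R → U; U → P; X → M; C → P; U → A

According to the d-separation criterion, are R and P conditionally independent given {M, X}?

No

4 paths connect R and P; each must be blocked for d-separation to hold:
Path 1: R → U → P
  U is a chain and U is not conditioned on — no node blocks this path, so it is active.
Path 2: R → U → A ← M ← X ← C → P
  A is a collider here and neither A nor any of its descendants is conditioned on, so the collider stays closed — the path is blocked at A.
Path 3: R → U → A ← M ← C → P
  A is a collider here and neither A nor any of its descendants is conditioned on, so the collider stays closed — the path is blocked at A.
Path 4: R → U → A ← C → P
  A is a collider here and neither A nor any of its descendants is conditioned on, so the collider stays closed — the path is blocked at A.
At least one path is unblocked, so d-separation fails.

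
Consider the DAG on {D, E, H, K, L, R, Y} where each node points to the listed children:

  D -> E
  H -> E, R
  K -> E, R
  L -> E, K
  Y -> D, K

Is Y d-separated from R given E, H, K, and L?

Yes

There are 6 undirected paths between Y and R; checking each against the conditioning set {E, H, K, L}:
Path 1: Y → D → E ← H → R
  H is a fork here and H is conditioned on, so the path is blocked at H.
Path 2: Y → D → E ← L → K → R
  L is a fork here and L is conditioned on, so the path is blocked at L.
Path 3: Y → D → E ← K → R
  K is a fork here and K is conditioned on, so the path is blocked at K.
Path 4: Y → K → E ← H → R
  K is a chain here and K is conditioned on, so the path is blocked at K.
Path 5: Y → K ← L → E ← H → R
  L is a fork here and L is conditioned on, so the path is blocked at L.
Path 6: Y → K → R
  K is a chain here and K is conditioned on, so the path is blocked at K.
Every path is blocked, so Y and R are d-separated given {E, H, K, L}.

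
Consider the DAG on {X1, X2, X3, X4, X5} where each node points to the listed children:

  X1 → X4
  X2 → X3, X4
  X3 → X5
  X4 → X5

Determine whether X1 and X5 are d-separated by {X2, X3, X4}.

We examine all 2 paths between X1 and X5:
Path 1: X1 → X4 ← X2 → X3 → X5
  X2 is a fork here and X2 is conditioned on, so the path is blocked at X2.
Path 2: X1 → X4 → X5
  X4 is a chain here and X4 is conditioned on, so the path is blocked at X4.
All paths are blocked; X1 ⊥ X5 | {X2, X3, X4} holds.

Yes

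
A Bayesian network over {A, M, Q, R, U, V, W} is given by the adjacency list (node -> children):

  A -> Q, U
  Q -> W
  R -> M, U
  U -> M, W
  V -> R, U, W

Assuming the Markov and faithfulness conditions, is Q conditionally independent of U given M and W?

We examine all 5 paths between Q and U:
Path 1: Q → W ← V → U
  W is a collider and W is conditioned on, which opens it; V is a fork and V is not conditioned on — no node blocks this path, so it is active.
Path 2: Q → W ← V → R → M ← U
  W is a collider and W is conditioned on, which opens it; V is a fork and V is not conditioned on; R is a chain and R is not conditioned on; M is a collider and M is conditioned on, which opens it — no node blocks this path, so it is active.
Path 3: Q → W ← V → R → U
  W is a collider and W is conditioned on, which opens it; V is a fork and V is not conditioned on; R is a chain and R is not conditioned on — no node blocks this path, so it is active.
Path 4: Q → W ← U
  W is a collider and W is conditioned on, which opens it — no node blocks this path, so it is active.
Path 5: Q ← A → U
  A is a fork and A is not conditioned on — no node blocks this path, so it is active.
Since the path Q → W ← V → U is active, Q and U are not d-separated given {M, W}.

No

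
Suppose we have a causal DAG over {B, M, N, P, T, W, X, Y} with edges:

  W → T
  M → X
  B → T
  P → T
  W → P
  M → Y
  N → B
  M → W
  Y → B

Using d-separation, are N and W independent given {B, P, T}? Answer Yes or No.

We examine all 3 paths between N and W:
Path 1: N → B ← Y ← M → W
  B is a collider and B is conditioned on, which opens it; Y is a chain and Y is not conditioned on; M is a fork and M is not conditioned on — no node blocks this path, so it is active.
Path 2: N → B → T ← W
  B is a chain here and B is conditioned on, so the path is blocked at B.
Path 3: N → B → T ← P ← W
  B is a chain here and B is conditioned on, so the path is blocked at B.
Since the path N → B ← Y ← M → W is active, N and W are not d-separated given {B, P, T}.

No — N and W are not d-separated given {B, P, T}.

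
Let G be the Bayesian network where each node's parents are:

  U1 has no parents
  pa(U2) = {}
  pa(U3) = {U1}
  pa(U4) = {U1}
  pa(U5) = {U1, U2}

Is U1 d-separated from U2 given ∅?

Yes

There is one path between U1 and U2:
Path 1: U1 → U5 ← U2
  U5 is a collider here and neither U5 nor any of its descendants is conditioned on, so the collider stays closed — the path is blocked at U5.
All paths are blocked; U1 ⊥ U2 | ∅ holds.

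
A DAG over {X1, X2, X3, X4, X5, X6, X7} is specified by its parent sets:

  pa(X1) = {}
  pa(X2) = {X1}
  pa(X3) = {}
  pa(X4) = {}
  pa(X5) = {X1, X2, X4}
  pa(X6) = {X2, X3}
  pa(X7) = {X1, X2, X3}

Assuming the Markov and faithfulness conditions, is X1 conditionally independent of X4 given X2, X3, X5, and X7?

No

We examine all 4 paths between X1 and X4:
  1. X1 → X5 ← X4 — X5:collider[open] ⇒ active
  2. X1 → X2 → X5 ← X4 — X2:chain[blocks]; X5:collider[open] ⇒ blocked
  3. X1 → X7 ← X2 → X5 ← X4 — X7:collider[open]; X2:fork[blocks]; X5:collider[open] ⇒ blocked
  4. X1 → X7 ← X3 → X6 ← X2 → X5 ← X4 — X7:collider[open]; X3:fork[blocks]; X6:collider[blocks]; X2:fork[blocks]; X5:collider[open] ⇒ blocked
At least one path is unblocked, so d-separation fails.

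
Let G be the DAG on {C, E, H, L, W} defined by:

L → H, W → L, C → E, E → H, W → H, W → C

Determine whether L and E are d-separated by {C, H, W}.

No

We examine all 4 paths between L and E:
Path 1: L ← W → C → E
  W is a fork here and W is conditioned on, so the path is blocked at W.
Path 2: L ← W → H ← E
  W is a fork here and W is conditioned on, so the path is blocked at W.
Path 3: L → H ← W → C → E
  W is a fork here and W is conditioned on, so the path is blocked at W.
Path 4: L → H ← E
  H is a collider and H is conditioned on, which opens it — no node blocks this path, so it is active.
Because an active path exists, L and E are not d-separated.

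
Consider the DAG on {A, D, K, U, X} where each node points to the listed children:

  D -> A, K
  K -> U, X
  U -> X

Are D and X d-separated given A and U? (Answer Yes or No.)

No — D and X are not d-separated given {A, U}.

Enumerating the 2 paths from D to X and testing each for blocking by {A, U}:
Path 1: D → K → U → X
  U is a chain here and U is conditioned on, so the path is blocked at U.
Path 2: D → K → X
  K is a chain and K is not conditioned on — no node blocks this path, so it is active.
Since the path D → K → X is active, D and X are not d-separated given {A, U}.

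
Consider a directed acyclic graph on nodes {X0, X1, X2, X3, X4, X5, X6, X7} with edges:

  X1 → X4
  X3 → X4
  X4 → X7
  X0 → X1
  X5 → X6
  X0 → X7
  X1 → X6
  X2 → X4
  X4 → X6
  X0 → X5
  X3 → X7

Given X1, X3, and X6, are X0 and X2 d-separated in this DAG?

No

We examine all 6 paths between X0 and X2:
Path 1: X0 → X5 → X6 ← X4 ← X2
  X5 is a chain and X5 is not conditioned on; X6 is a collider and X6 is conditioned on, which opens it; X4 is a chain and X4 is not conditioned on — no node blocks this path, so it is active.
Path 2: X0 → X5 → X6 ← X1 → X4 ← X2
  X1 is a fork here and X1 is conditioned on, so the path is blocked at X1.
Path 3: X0 → X7 ← X3 → X4 ← X2
  X7 is a collider here and neither X7 nor any of its descendants is conditioned on, so the collider stays closed — the path is blocked at X7.
Path 4: X0 → X7 ← X4 ← X2
  X7 is a collider here and neither X7 nor any of its descendants is conditioned on, so the collider stays closed — the path is blocked at X7.
Path 5: X0 → X1 → X4 ← X2
  X1 is a chain here and X1 is conditioned on, so the path is blocked at X1.
Path 6: X0 → X1 → X6 ← X4 ← X2
  X1 is a chain here and X1 is conditioned on, so the path is blocked at X1.
Because an active path exists, X0 and X2 are not d-separated.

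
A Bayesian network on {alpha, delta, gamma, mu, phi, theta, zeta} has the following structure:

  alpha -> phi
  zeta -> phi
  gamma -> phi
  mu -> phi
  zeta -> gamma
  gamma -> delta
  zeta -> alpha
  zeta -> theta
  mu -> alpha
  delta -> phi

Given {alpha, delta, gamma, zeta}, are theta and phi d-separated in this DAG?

5 paths connect theta and phi; each must be blocked for d-separation to hold:
Path 1: theta ← zeta → gamma → delta → phi
  zeta is a fork here and zeta is conditioned on, so the path is blocked at zeta.
Path 2: theta ← zeta → gamma → phi
  zeta is a fork here and zeta is conditioned on, so the path is blocked at zeta.
Path 3: theta ← zeta → phi
  zeta is a fork here and zeta is conditioned on, so the path is blocked at zeta.
Path 4: theta ← zeta → alpha ← mu → phi
  zeta is a fork here and zeta is conditioned on, so the path is blocked at zeta.
Path 5: theta ← zeta → alpha → phi
  zeta is a fork here and zeta is conditioned on, so the path is blocked at zeta.
Every path is blocked, so theta and phi are d-separated given {alpha, delta, gamma, zeta}.

Yes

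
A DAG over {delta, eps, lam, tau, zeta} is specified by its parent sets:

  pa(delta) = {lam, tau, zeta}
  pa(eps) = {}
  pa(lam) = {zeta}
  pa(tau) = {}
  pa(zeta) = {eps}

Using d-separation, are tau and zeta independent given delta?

No

2 paths connect tau and zeta; each must be blocked for d-separation to hold:
  1. tau → delta ← lam ← zeta — delta:collider[open]; lam:chain[open] ⇒ active
  2. tau → delta ← zeta — delta:collider[open] ⇒ active
Because an active path exists, tau and zeta are not d-separated.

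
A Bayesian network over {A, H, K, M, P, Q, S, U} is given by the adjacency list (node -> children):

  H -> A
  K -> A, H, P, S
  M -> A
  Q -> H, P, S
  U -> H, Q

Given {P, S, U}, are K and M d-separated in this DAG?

There are 6 undirected paths between K and M; checking each against the conditioning set {P, S, U}:
Path 1: K → S ← Q ← U → H → A ← M
  U is a fork here and U is conditioned on, so the path is blocked at U.
Path 2: K → S ← Q → H → A ← M
  A is a collider here and neither A nor any of its descendants is conditioned on, so the collider stays closed — the path is blocked at A.
Path 3: K → H → A ← M
  A is a collider here and neither A nor any of its descendants is conditioned on, so the collider stays closed — the path is blocked at A.
Path 4: K → P ← Q ← U → H → A ← M
  U is a fork here and U is conditioned on, so the path is blocked at U.
Path 5: K → P ← Q → H → A ← M
  A is a collider here and neither A nor any of its descendants is conditioned on, so the collider stays closed — the path is blocked at A.
Path 6: K → A ← M
  A is a collider here and neither A nor any of its descendants is conditioned on, so the collider stays closed — the path is blocked at A.
All paths are blocked; K ⊥ M | {P, S, U} holds.

Yes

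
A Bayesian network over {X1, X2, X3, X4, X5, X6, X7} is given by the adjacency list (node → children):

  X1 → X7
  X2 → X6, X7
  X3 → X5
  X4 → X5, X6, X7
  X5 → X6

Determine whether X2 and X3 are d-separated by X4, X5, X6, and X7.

We examine all 4 paths between X2 and X3:
Path 1: X2 → X6 ← X4 → X5 ← X3
  X4 is a fork here and X4 is conditioned on, so the path is blocked at X4.
Path 2: X2 → X6 ← X5 ← X3
  X5 is a chain here and X5 is conditioned on, so the path is blocked at X5.
Path 3: X2 → X7 ← X4 → X6 ← X5 ← X3
  X4 is a fork here and X4 is conditioned on, so the path is blocked at X4.
Path 4: X2 → X7 ← X4 → X5 ← X3
  X4 is a fork here and X4 is conditioned on, so the path is blocked at X4.
Every path is blocked, so X2 and X3 are d-separated given {X4, X5, X6, X7}.

Yes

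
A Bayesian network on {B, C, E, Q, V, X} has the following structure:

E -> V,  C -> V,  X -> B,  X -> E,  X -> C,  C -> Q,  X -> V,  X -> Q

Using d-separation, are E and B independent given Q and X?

We examine all 4 paths between E and B:
Path 1: E ← X → B
  X is a fork here and X is conditioned on, so the path is blocked at X.
Path 2: E → V ← X → B
  V is a collider here and neither V nor any of its descendants is conditioned on, so the collider stays closed — the path is blocked at V.
Path 3: E → V ← C ← X → B
  V is a collider here and neither V nor any of its descendants is conditioned on, so the collider stays closed — the path is blocked at V.
Path 4: E → V ← C → Q ← X → B
  V is a collider here and neither V nor any of its descendants is conditioned on, so the collider stays closed — the path is blocked at V.
Since every path is blocked, d-separation holds.

Yes — E and B are d-separated given {Q, X}.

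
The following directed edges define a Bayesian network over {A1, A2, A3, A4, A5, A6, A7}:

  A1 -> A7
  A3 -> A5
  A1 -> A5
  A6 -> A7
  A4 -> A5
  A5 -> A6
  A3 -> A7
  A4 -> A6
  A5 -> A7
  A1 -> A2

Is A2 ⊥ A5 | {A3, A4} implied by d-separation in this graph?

No

5 paths connect A2 and A5; each must be blocked for d-separation to hold:
  1. A2 ← A1 → A5 — A1:fork[open] ⇒ active
  2. A2 ← A1 → A7 ← A6 ← A5 — A1:fork[open]; A7:collider[blocks]; A6:chain[open] ⇒ blocked
  3. A2 ← A1 → A7 ← A6 ← A4 → A5 — A1:fork[open]; A7:collider[blocks]; A6:chain[open]; A4:fork[blocks] ⇒ blocked
  4. A2 ← A1 → A7 ← A5 — A1:fork[open]; A7:collider[blocks] ⇒ blocked
  5. A2 ← A1 → A7 ← A3 → A5 — A1:fork[open]; A7:collider[blocks]; A3:fork[blocks] ⇒ blocked
Because an active path exists, A2 and A5 are not d-separated.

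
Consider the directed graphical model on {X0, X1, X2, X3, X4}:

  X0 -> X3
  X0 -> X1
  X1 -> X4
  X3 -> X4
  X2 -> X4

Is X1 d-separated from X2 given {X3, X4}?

No — X1 and X2 are not d-separated given {X3, X4}.

There are 2 undirected paths between X1 and X2; checking each against the conditioning set {X3, X4}:
Path 1: X1 ← X0 → X3 → X4 ← X2
  X3 is a chain here and X3 is conditioned on, so the path is blocked at X3.
Path 2: X1 → X4 ← X2
  X4 is a collider and X4 is conditioned on, which opens it — no node blocks this path, so it is active.
At least one path is unblocked, so d-separation fails.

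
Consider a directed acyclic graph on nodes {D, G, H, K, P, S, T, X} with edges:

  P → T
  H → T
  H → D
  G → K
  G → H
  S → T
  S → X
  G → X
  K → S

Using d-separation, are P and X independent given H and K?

4 paths connect P and X; each must be blocked for d-separation to hold:
Path 1: P → T ← H ← G → K → S → X
  T is a collider here and neither T nor any of its descendants is conditioned on, so the collider stays closed — the path is blocked at T.
Path 2: P → T ← H ← G → X
  T is a collider here and neither T nor any of its descendants is conditioned on, so the collider stays closed — the path is blocked at T.
Path 3: P → T ← S ← K ← G → X
  T is a collider here and neither T nor any of its descendants is conditioned on, so the collider stays closed — the path is blocked at T.
Path 4: P → T ← S → X
  T is a collider here and neither T nor any of its descendants is conditioned on, so the collider stays closed — the path is blocked at T.
Every path is blocked, so P and X are d-separated given {H, K}.

Yes — P and X are d-separated given {H, K}.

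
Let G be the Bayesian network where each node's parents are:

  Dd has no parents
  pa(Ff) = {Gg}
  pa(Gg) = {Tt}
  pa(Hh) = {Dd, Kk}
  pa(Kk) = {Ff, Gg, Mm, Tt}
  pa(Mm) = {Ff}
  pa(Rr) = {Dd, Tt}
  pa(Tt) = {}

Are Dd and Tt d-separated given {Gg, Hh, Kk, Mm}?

Yes

5 paths connect Dd and Tt; each must be blocked for d-separation to hold:
  1. Dd → Hh ← Kk ← Ff ← Gg ← Tt — Hh:collider[open]; Kk:chain[blocks]; Ff:chain[open]; Gg:chain[blocks] ⇒ blocked
  2. Dd → Hh ← Kk ← Gg ← Tt — Hh:collider[open]; Kk:chain[blocks]; Gg:chain[blocks] ⇒ blocked
  3. Dd → Hh ← Kk ← Tt — Hh:collider[open]; Kk:chain[blocks] ⇒ blocked
  4. Dd → Hh ← Kk ← Mm ← Ff ← Gg ← Tt — Hh:collider[open]; Kk:chain[blocks]; Mm:chain[blocks]; Ff:chain[open]; Gg:chain[blocks] ⇒ blocked
  5. Dd → Rr ← Tt — Rr:collider[blocks] ⇒ blocked
Since every path is blocked, d-separation holds.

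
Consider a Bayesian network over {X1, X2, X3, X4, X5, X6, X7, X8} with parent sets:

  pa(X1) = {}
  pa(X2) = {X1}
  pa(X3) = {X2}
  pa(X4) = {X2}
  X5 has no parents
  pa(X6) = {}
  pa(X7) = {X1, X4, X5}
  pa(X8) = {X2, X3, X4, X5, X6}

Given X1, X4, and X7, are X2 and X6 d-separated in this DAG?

Yes

We examine all 6 paths between X2 and X6:
Path 1: X2 ← X1 → X7 ← X4 → X8 ← X6
  X1 is a fork here and X1 is conditioned on, so the path is blocked at X1.
Path 2: X2 ← X1 → X7 ← X5 → X8 ← X6
  X1 is a fork here and X1 is conditioned on, so the path is blocked at X1.
Path 3: X2 → X3 → X8 ← X6
  X8 is a collider here and neither X8 nor any of its descendants is conditioned on, so the collider stays closed — the path is blocked at X8.
Path 4: X2 → X4 → X7 ← X5 → X8 ← X6
  X4 is a chain here and X4 is conditioned on, so the path is blocked at X4.
Path 5: X2 → X4 → X8 ← X6
  X4 is a chain here and X4 is conditioned on, so the path is blocked at X4.
Path 6: X2 → X8 ← X6
  X8 is a collider here and neither X8 nor any of its descendants is conditioned on, so the collider stays closed — the path is blocked at X8.
Every path is blocked, so X2 and X6 are d-separated given {X1, X4, X7}.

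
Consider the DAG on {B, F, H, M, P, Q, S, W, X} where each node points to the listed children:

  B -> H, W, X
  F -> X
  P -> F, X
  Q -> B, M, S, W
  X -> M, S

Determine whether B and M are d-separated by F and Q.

Enumerating the 6 paths from B to M and testing each for blocking by {F, Q}:
Path 1: B → W ← Q → S ← X → M
  W is a collider here and neither W nor any of its descendants is conditioned on, so the collider stays closed — the path is blocked at W.
Path 2: B → W ← Q → M
  W is a collider here and neither W nor any of its descendants is conditioned on, so the collider stays closed — the path is blocked at W.
Path 3: B ← Q → S ← X → M
  Q is a fork here and Q is conditioned on, so the path is blocked at Q.
Path 4: B ← Q → M
  Q is a fork here and Q is conditioned on, so the path is blocked at Q.
Path 5: B → X → S ← Q → M
  S is a collider here and neither S nor any of its descendants is conditioned on, so the collider stays closed — the path is blocked at S.
Path 6: B → X → M
  X is a chain and X is not conditioned on — no node blocks this path, so it is active.
At least one path is unblocked, so d-separation fails.

No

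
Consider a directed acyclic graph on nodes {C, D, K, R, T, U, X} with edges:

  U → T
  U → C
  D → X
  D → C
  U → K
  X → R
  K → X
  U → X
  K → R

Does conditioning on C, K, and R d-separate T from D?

4 paths connect T and D; each must be blocked for d-separation to hold:
  1. T ← U → C ← D — U:fork[open]; C:collider[open] ⇒ active
  2. T ← U → X ← D — U:fork[open]; X:collider[open] ⇒ active
  3. T ← U → K → X ← D — U:fork[open]; K:chain[blocks]; X:collider[open] ⇒ blocked
  4. T ← U → K → R ← X ← D — U:fork[open]; K:chain[blocks]; R:collider[open]; X:chain[open] ⇒ blocked
At least one path is unblocked, so d-separation fails.

No — T and D are not d-separated given {C, K, R}.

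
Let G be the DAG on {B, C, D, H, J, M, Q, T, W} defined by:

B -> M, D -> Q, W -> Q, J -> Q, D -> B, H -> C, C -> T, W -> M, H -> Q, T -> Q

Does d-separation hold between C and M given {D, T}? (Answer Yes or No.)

Yes

There are 4 undirected paths between C and M; checking each against the conditioning set {D, T}:
Path 1: C → T → Q ← D → B → M
  T is a chain here and T is conditioned on, so the path is blocked at T.
Path 2: C → T → Q ← W → M
  T is a chain here and T is conditioned on, so the path is blocked at T.
Path 3: C ← H → Q ← D → B → M
  Q is a collider here and neither Q nor any of its descendants is conditioned on, so the collider stays closed — the path is blocked at Q.
Path 4: C ← H → Q ← W → M
  Q is a collider here and neither Q nor any of its descendants is conditioned on, so the collider stays closed — the path is blocked at Q.
All paths are blocked; C ⊥ M | {D, T} holds.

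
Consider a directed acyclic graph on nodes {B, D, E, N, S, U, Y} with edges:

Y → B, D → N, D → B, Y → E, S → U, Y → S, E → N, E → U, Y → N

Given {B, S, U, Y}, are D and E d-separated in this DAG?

6 paths connect D and E; each must be blocked for d-separation to hold:
Path 1: D → B ← Y → N ← E
  Y is a fork here and Y is conditioned on, so the path is blocked at Y.
Path 2: D → B ← Y → E
  Y is a fork here and Y is conditioned on, so the path is blocked at Y.
Path 3: D → B ← Y → S → U ← E
  Y is a fork here and Y is conditioned on, so the path is blocked at Y.
Path 4: D → N ← Y → E
  N is a collider here and neither N nor any of its descendants is conditioned on, so the collider stays closed — the path is blocked at N.
Path 5: D → N ← Y → S → U ← E
  N is a collider here and neither N nor any of its descendants is conditioned on, so the collider stays closed — the path is blocked at N.
Path 6: D → N ← E
  N is a collider here and neither N nor any of its descendants is conditioned on, so the collider stays closed — the path is blocked at N.
Every path is blocked, so D and E are d-separated given {B, S, U, Y}.

Yes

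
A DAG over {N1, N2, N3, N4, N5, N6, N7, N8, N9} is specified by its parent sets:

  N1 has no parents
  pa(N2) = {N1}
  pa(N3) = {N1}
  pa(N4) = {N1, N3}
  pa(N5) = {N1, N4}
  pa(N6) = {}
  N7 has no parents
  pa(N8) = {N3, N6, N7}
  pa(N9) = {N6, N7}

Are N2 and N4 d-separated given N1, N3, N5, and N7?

Yes — N2 and N4 are d-separated given {N1, N3, N5, N7}.

3 paths connect N2 and N4; each must be blocked for d-separation to hold:
Path 1: N2 ← N1 → N5 ← N4
  N1 is a fork here and N1 is conditioned on, so the path is blocked at N1.
Path 2: N2 ← N1 → N4
  N1 is a fork here and N1 is conditioned on, so the path is blocked at N1.
Path 3: N2 ← N1 → N3 → N4
  N1 is a fork here and N1 is conditioned on, so the path is blocked at N1.
Since every path is blocked, d-separation holds.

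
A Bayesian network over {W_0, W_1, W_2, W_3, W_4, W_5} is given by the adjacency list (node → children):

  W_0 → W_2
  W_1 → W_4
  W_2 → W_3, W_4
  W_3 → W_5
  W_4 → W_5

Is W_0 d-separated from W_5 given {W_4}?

No

2 paths connect W_0 and W_5; each must be blocked for d-separation to hold:
Path 1: W_0 → W_2 → W_3 → W_5
  W_2 is a chain and W_2 is not conditioned on; W_3 is a chain and W_3 is not conditioned on — no node blocks this path, so it is active.
Path 2: W_0 → W_2 → W_4 → W_5
  W_4 is a chain here and W_4 is conditioned on, so the path is blocked at W_4.
Since the path W_0 → W_2 → W_3 → W_5 is active, W_0 and W_5 are not d-separated given {W_4}.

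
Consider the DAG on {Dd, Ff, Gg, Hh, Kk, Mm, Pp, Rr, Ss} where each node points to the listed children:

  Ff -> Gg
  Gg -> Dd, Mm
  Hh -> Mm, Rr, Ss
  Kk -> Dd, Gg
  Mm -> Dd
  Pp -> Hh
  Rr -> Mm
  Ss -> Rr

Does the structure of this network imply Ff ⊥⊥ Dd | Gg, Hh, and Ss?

There are 3 undirected paths between Ff and Dd; checking each against the conditioning set {Gg, Hh, Ss}:
Path 1: Ff → Gg → Mm → Dd
  Gg is a chain here and Gg is conditioned on, so the path is blocked at Gg.
Path 2: Ff → Gg ← Kk → Dd
  Gg is a collider and Gg is conditioned on, which opens it; Kk is a fork and Kk is not conditioned on — no node blocks this path, so it is active.
Path 3: Ff → Gg → Dd
  Gg is a chain here and Gg is conditioned on, so the path is blocked at Gg.
At least one path is unblocked, so d-separation fails.

No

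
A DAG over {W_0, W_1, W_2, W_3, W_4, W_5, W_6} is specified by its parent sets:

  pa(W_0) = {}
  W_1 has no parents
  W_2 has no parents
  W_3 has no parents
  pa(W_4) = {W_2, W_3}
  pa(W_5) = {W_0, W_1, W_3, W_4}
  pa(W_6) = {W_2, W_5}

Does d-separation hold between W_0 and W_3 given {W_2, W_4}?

3 paths connect W_0 and W_3; each must be blocked for d-separation to hold:
  1. W_0 → W_5 ← W_3 — W_5:collider[blocks] ⇒ blocked
  2. W_0 → W_5 ← W_4 ← W_3 — W_5:collider[blocks]; W_4:chain[blocks] ⇒ blocked
  3. W_0 → W_5 → W_6 ← W_2 → W_4 ← W_3 — W_5:chain[open]; W_6:collider[blocks]; W_2:fork[blocks]; W_4:collider[open] ⇒ blocked
Since every path is blocked, d-separation holds.

Yes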